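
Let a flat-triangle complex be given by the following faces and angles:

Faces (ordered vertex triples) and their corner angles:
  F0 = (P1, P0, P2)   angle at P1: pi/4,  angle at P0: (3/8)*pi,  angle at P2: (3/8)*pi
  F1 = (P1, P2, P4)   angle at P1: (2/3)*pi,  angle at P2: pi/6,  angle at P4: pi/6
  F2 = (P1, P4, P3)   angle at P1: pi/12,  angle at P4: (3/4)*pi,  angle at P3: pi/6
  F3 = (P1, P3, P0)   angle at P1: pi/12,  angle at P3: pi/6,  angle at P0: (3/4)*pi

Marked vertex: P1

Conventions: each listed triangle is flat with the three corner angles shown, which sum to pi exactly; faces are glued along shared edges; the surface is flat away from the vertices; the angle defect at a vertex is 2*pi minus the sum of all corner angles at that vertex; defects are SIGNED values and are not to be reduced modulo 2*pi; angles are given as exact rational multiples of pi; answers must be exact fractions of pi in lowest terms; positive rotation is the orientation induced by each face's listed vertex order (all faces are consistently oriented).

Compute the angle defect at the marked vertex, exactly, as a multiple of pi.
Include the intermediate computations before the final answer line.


Sum of corner angles at P1: (13/12)*pi
defect = 2*pi - (13/12)*pi

Answer: defect(P1) = (11/12)*pi


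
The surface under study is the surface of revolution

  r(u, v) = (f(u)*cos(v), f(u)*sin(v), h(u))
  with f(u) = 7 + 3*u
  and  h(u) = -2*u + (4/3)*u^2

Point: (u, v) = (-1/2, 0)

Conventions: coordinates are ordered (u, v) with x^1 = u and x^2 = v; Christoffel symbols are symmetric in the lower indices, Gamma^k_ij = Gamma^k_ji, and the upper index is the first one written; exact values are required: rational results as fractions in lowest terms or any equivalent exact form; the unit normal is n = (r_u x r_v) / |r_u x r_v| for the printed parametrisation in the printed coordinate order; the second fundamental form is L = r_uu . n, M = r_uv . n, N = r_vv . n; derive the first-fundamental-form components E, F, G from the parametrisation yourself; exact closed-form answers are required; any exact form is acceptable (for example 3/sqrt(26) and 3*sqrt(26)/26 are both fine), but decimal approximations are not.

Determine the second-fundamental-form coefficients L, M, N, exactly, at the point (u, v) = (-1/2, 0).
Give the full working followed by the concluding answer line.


f = 11/2, f' = 3, f'' = 0, h' = -10/3, h'' = 8/3
E = 181/9, F = 0, G = 121/4; answer radicand W^2 = 181/9
unnormalised second-form numerators: l = 8, m = 0, n = -55/3; L = l/sqrt(181/9), and similarly M = m/sqrt(W^2), N = n/sqrt(W^2)

Answer: L = 24*sqrt(181)/181, M = 0, N = -55*sqrt(181)/181


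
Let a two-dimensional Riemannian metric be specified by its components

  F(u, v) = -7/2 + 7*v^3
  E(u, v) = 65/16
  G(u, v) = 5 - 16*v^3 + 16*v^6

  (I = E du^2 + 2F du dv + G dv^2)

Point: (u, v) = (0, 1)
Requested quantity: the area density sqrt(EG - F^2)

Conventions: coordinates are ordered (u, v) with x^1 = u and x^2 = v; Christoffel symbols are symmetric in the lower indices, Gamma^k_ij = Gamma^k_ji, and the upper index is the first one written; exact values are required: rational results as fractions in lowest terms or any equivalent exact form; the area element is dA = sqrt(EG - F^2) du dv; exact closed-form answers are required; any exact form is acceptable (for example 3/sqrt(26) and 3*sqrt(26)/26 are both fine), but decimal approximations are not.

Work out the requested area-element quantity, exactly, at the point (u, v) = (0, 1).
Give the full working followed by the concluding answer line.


E = 65/16, F = 7/2, G = 5; EG - F^2 = 129/16

Answer: sqrt(EG - F^2) = sqrt(129)/4


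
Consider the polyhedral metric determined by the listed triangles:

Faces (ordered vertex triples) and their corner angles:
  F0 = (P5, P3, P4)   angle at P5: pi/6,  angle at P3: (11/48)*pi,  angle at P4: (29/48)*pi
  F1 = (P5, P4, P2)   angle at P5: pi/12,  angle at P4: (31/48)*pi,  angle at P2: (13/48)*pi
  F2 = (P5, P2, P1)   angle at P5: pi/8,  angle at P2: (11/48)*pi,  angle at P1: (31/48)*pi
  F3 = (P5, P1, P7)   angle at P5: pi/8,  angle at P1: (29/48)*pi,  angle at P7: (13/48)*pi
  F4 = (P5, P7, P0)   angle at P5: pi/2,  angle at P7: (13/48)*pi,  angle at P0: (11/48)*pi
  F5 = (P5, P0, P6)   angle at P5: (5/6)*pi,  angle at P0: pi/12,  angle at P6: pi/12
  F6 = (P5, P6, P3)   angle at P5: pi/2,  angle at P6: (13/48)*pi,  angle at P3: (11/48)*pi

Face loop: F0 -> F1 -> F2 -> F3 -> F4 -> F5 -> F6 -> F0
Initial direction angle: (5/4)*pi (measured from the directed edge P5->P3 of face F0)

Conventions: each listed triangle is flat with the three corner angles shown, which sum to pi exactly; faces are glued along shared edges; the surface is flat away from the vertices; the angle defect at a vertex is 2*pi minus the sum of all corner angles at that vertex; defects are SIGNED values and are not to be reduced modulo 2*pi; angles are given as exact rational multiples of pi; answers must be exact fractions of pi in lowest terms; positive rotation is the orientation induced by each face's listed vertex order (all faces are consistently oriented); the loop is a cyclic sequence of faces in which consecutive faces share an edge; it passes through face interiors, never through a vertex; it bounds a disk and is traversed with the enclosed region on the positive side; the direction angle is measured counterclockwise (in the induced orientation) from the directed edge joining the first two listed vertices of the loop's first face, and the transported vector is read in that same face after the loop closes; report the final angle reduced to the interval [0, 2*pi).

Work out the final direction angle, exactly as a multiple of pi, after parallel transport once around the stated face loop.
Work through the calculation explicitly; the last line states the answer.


enclosed vertex P5: corner angles sum to (7/3)*pi, defect = 2*pi - (7/3)*pi = -pi/3
summing the enclosed defects onto the initial angle, mod 2*pi in the induced orientation:
final angle = (5/4)*pi - pi/3 = (11/12)*pi (mod 2*pi)

Answer: final direction angle = (11/12)*pi


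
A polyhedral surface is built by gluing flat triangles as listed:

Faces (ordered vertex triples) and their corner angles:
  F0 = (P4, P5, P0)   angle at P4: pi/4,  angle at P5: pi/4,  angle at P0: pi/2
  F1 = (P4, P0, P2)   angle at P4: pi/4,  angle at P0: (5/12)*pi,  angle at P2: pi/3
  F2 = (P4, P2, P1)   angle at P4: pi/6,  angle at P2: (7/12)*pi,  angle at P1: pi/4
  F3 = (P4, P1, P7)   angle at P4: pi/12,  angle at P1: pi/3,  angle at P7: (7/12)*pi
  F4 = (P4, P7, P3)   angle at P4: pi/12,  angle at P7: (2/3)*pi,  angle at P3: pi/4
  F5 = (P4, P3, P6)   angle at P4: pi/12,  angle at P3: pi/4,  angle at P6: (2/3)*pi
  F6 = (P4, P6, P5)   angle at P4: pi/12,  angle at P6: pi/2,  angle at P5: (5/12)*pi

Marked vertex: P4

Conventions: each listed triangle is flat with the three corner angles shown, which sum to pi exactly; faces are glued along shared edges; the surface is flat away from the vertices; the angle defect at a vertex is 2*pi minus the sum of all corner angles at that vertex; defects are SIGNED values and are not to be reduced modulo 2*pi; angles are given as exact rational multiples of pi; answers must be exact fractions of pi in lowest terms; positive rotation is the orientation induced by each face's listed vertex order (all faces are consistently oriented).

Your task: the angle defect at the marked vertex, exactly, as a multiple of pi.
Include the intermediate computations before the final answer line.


Sum of corner angles at P4: pi
defect = 2*pi - pi

Answer: defect(P4) = pi


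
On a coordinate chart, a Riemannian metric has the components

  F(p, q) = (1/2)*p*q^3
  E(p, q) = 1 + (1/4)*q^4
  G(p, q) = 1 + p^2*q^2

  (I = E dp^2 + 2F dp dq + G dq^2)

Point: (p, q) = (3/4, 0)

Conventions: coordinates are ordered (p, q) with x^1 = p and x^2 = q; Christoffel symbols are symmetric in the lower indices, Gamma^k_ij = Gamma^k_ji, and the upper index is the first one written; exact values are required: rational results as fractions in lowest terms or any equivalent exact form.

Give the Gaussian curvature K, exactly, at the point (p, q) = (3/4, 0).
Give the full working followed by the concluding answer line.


E = 1, F = 0, G = 1, EG - F^2 = 1 at the point
E_p = 0, E_q = 0, F_p = 0, F_q = 0, G_p = 0, G_q = 0
E_qq = 0, F_pq = 0, G_pp = 0
K follows from Brioschi's formula, (det M1 - det M2)/(EG - F^2)^2.
M1 = [[-E_qq/2 + F_pq - G_pp/2, E_p/2, F_p - E_q/2], [F_q - G_p/2, E, F], [G_q/2, F, G]] = [[0, 0, 0], [0, 1, 0], [0, 0, 1]]; det M1 = 0
M2 = [[0, E_q/2, G_p/2], [E_q/2, E, F], [G_p/2, F, G]] = [[0, 0, 0], [0, 1, 0], [0, 0, 1]]; det M2 = 0
det M1 - det M2 = 0; K = 0 / (1)^2 = 0

Answer: K = 0


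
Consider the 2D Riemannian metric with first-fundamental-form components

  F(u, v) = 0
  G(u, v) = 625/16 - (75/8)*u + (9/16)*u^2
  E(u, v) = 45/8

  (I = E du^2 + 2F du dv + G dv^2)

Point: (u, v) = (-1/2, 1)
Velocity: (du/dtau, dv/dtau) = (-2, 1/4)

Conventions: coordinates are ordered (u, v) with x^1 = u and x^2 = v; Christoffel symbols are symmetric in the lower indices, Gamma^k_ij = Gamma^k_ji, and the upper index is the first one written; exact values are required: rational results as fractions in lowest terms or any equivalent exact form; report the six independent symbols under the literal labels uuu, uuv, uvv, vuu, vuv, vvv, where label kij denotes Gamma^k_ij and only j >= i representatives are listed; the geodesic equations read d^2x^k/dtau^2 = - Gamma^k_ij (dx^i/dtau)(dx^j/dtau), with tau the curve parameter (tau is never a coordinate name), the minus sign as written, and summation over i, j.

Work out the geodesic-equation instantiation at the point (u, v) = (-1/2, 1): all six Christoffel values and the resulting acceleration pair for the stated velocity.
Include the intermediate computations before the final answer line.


E = 45/8, F = 0, G = 2809/64 at the point
E_u = 0, E_v = 0, F_u = 0, F_v = 0, G_u = -159/16, G_v = 0
EG - F^2 = 126405/512;  g^inv = (512/126405) * [[2809/64, 0], [0, 45/8]]
first-kind symbols [ij,l] = (1/2)(d_i g_jl + d_j g_il - d_l g_ij): [uu,u] = E_u/2 = 0, [uu,v] = F_u - E_v/2 = 0, [uv,u] = E_v/2 = 0, [uv,v] = G_u/2 = -159/32, [vv,u] = F_v - G_u/2 = 159/32, [vv,v] = G_v/2 = 0
Gamma^u_ij = (G*[ij,u] - F*[ij,v])/(EG - F^2), Gamma^v_ij = (E*[ij,v] - F*[ij,u])/(EG - F^2)
Gamma_uuu = 0, Gamma_uuv = 0, Gamma_uvv = 53/60, Gamma_vuu = 0, Gamma_vuv = -6/53, Gamma_vvv = 0
d^2u/dtau^2 = -(Gamma_uuu*(-2)^2 + 2*Gamma_uuv*(-2)*(1/4) + Gamma_uvv*(1/4)^2) = -53/960
d^2v/dtau^2 = -(Gamma_vuu*(-2)^2 + 2*Gamma_vuv*(-2)*(1/4) + Gamma_vvv*(1/4)^2) = -6/53

Answer: Gamma_uuu = 0, Gamma_uuv = 0, Gamma_uvv = 53/60, Gamma_vuu = 0, Gamma_vuv = -6/53, Gamma_vvv = 0; accelerations (d^2u/dtau^2, d^2v/dtau^2) = (-53/960, -6/53)


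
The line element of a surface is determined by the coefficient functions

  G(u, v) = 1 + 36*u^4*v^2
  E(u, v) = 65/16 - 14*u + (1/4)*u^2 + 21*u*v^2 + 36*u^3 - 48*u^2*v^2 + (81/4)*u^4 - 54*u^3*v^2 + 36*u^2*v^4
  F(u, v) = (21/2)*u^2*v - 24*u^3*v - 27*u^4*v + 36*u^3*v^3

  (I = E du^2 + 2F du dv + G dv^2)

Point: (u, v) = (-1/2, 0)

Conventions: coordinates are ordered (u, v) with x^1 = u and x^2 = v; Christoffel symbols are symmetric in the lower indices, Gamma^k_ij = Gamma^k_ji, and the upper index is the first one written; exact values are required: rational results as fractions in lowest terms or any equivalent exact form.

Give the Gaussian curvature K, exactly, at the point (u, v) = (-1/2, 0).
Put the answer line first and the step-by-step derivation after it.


Answer: K = 3072/255025

E = 505/64, F = 0, G = 1, EG - F^2 = 505/64 at the point
E_u = 21/8, E_v = 0, F_u = 0, F_v = 63/16, G_u = 0, G_v = 0
E_vv = -63/2, F_uv = -15, G_uu = 0
Apply the Brioschi formula K = (det M1 - det M2)/(EG - F^2)^2 over the derivative matrices of E, F, G.
M1 = [[-E_vv/2 + F_uv - G_uu/2, E_u/2, F_u - E_v/2], [F_v - G_u/2, E, F], [G_v/2, F, G]] = [[3/4, 21/16, 0], [63/16, 505/64, 0], [0, 0, 1]]; det M1 = 3/4
M2 = [[0, E_v/2, G_u/2], [E_v/2, E, F], [G_u/2, F, G]] = [[0, 0, 0], [0, 505/64, 0], [0, 0, 1]]; det M2 = 0
det M1 - det M2 = 3/4; K = 3/4 / (505/64)^2 = 3072/255025


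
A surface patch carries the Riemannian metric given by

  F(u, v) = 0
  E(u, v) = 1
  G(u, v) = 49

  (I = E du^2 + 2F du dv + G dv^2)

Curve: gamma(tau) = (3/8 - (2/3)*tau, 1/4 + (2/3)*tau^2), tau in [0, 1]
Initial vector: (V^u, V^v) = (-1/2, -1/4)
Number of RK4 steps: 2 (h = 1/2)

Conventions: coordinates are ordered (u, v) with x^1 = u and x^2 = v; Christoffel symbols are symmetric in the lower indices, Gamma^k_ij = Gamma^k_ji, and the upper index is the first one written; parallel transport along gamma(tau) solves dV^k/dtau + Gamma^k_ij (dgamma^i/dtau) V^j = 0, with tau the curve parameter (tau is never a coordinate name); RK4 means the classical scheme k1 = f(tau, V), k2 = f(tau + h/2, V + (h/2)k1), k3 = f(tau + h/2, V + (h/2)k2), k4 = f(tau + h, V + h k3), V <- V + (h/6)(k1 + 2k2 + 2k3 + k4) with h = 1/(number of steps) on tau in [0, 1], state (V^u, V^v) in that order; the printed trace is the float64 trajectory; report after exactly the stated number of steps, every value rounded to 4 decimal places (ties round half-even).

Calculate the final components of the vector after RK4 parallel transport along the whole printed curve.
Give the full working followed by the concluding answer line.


gamma'(tau) = (-2/3, (4/3)*tau); f(tau, V)^k = -Gamma^k_ij(gamma(tau)) gamma'^i(tau) V^j; h = 1/2; intermediate values shown to 6 dp
curve data and Christoffel symbols at the stage parameters:
  tau = 0.000000: gamma = (0.375000, 0.250000), gamma' = (-0.666667, 0.000000); Gamma_uuu = 0.000000, Gamma_uuv = 0.000000, Gamma_uvv = 0.000000, Gamma_vuu = 0.000000, Gamma_vuv = 0.000000, Gamma_vvv = 0.000000
  tau = 0.250000: gamma = (0.208333, 0.291667), gamma' = (-0.666667, 0.333333); Gamma_uuu = 0.000000, Gamma_uuv = 0.000000, Gamma_uvv = 0.000000, Gamma_vuu = 0.000000, Gamma_vuv = 0.000000, Gamma_vvv = 0.000000
  tau = 0.500000: gamma = (0.041667, 0.416667), gamma' = (-0.666667, 0.666667); Gamma_uuu = 0.000000, Gamma_uuv = 0.000000, Gamma_uvv = 0.000000, Gamma_vuu = 0.000000, Gamma_vuv = 0.000000, Gamma_vvv = 0.000000
  tau = 0.750000: gamma = (-0.125000, 0.625000), gamma' = (-0.666667, 1.000000); Gamma_uuu = 0.000000, Gamma_uuv = 0.000000, Gamma_uvv = 0.000000, Gamma_vuu = 0.000000, Gamma_vuv = 0.000000, Gamma_vvv = 0.000000
  tau = 1.000000: gamma = (-0.291667, 0.916667), gamma' = (-0.666667, 1.333333); Gamma_uuu = 0.000000, Gamma_uuv = 0.000000, Gamma_uvv = 0.000000, Gamma_vuu = 0.000000, Gamma_vuv = 0.000000, Gamma_vvv = 0.000000
step 0: V^u = -0.5000, V^v = -0.2500
step 1: k1 = (0.000000, 0.000000), k2 = (0.000000, 0.000000), k3 = (0.000000, 0.000000), k4 = (0.000000, 0.000000); V <- V + (h/6)(k1 + 2k2 + 2k3 + k4): V^u = -0.5000, V^v = -0.2500
step 2: k1 = (0.000000, 0.000000), k2 = (0.000000, 0.000000), k3 = (0.000000, 0.000000), k4 = (0.000000, 0.000000); V <- V + (h/6)(k1 + 2k2 + 2k3 + k4): V^u = -0.5000, V^v = -0.2500

Answer: V^u = -0.5000, V^v = -0.2500


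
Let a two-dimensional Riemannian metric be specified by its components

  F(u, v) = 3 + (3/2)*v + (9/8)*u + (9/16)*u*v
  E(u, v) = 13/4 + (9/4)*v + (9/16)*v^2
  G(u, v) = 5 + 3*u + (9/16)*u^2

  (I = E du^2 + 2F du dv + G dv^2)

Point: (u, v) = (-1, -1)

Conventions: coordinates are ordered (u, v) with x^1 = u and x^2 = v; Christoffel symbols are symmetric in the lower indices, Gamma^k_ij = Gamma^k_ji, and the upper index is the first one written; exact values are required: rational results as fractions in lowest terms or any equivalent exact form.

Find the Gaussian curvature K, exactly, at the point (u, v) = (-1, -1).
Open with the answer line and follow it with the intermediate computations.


Answer: K = -36/625

E = 25/16, F = 15/16, G = 41/16, EG - F^2 = 25/8 at the point
E_u = 0, E_v = 9/8, F_u = 9/16, F_v = 15/16, G_u = 15/8, G_v = 0
E_vv = 9/8, F_uv = 9/16, G_uu = 9/8
K follows from Brioschi's formula, (det M1 - det M2)/(EG - F^2)^2.
M1 = [[-E_vv/2 + F_uv - G_uu/2, E_u/2, F_u - E_v/2], [F_v - G_u/2, E, F], [G_v/2, F, G]] = [[-9/16, 0, 0], [0, 25/16, 15/16], [0, 15/16, 41/16]]; det M1 = -225/128
M2 = [[0, E_v/2, G_u/2], [E_v/2, E, F], [G_u/2, F, G]] = [[0, 9/16, 15/16], [9/16, 25/16, 15/16], [15/16, 15/16, 41/16]]; det M2 = -153/128
det M1 - det M2 = -9/16; K = -9/16 / (25/8)^2 = -36/625


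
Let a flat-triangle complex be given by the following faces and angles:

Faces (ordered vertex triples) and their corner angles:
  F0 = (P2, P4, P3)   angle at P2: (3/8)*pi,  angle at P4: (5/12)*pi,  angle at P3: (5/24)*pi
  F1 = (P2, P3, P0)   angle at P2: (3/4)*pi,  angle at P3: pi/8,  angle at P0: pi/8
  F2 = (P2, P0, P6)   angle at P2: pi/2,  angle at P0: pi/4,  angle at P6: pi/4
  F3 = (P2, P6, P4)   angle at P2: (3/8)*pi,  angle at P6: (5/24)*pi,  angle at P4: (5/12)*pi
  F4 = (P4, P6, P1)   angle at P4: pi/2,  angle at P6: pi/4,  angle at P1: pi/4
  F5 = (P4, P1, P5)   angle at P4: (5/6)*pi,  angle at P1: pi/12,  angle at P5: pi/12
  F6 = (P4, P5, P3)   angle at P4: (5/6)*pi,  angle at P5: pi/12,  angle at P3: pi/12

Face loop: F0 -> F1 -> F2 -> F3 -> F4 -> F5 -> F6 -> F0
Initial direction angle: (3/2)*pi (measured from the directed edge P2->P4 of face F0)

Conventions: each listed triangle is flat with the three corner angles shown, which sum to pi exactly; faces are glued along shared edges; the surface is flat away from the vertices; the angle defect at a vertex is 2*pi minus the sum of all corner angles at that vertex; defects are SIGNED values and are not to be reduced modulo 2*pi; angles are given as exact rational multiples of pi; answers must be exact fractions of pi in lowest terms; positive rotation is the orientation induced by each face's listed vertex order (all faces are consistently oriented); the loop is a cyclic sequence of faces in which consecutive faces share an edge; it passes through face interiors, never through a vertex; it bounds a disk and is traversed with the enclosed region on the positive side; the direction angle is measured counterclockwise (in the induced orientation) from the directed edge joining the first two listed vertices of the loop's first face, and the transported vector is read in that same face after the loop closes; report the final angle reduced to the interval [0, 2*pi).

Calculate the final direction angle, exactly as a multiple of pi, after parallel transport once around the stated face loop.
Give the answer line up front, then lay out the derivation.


Answer: final direction angle = pi/2

enclosed vertex P2: corner angles sum to 2*pi, defect = 2*pi - 2*pi = 0
enclosed vertex P4: corner angles sum to 3*pi, defect = 2*pi - 3*pi = -pi
transport around the loop rotates by the sum of enclosed defects; add to the initial angle mod 2*pi
final angle = (3/2)*pi - pi = pi/2 (mod 2*pi)


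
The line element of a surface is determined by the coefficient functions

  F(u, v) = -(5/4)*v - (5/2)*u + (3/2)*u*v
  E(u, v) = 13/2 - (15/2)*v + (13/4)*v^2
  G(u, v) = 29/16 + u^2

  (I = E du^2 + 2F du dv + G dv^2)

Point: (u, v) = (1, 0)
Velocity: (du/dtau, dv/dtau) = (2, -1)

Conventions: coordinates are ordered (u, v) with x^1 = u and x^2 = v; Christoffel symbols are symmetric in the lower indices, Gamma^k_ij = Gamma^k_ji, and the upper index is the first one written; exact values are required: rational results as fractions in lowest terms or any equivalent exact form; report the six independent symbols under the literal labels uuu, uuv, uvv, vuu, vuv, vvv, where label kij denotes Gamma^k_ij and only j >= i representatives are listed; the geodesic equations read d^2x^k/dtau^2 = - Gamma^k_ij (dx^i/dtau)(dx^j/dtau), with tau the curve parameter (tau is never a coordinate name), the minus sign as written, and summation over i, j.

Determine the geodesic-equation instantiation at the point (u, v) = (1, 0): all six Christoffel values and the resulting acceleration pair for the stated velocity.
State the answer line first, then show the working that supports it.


Answer: Gamma_uuu = 20/77, Gamma_uuv = -103/154, Gamma_uvv = -27/154, Gamma_vuu = 52/77, Gamma_vuv = -92/385, Gamma_vvv = -12/77; accelerations (d^2u/dtau^2, d^2v/dtau^2) = (-545/154, -1348/385)

E = 13/2, F = -5/2, G = 45/16 at the point
E_u = 0, E_v = -15/2, F_u = -5/2, F_v = 1/4, G_u = 2, G_v = 0
EG - F^2 = 385/32;  g^inv = (32/385) * [[45/16, 5/2], [5/2, 13/2]]
first-kind symbols [ij,l] = (1/2)(d_i g_jl + d_j g_il - d_l g_ij): [uu,u] = E_u/2 = 0, [uu,v] = F_u - E_v/2 = 5/4, [uv,u] = E_v/2 = -15/4, [uv,v] = G_u/2 = 1, [vv,u] = F_v - G_u/2 = -3/4, [vv,v] = G_v/2 = 0
Gamma^u_ij = (G*[ij,u] - F*[ij,v])/(EG - F^2), Gamma^v_ij = (E*[ij,v] - F*[ij,u])/(EG - F^2)
Gamma_uuu = 20/77, Gamma_uuv = -103/154, Gamma_uvv = -27/154, Gamma_vuu = 52/77, Gamma_vuv = -92/385, Gamma_vvv = -12/77
d^2u/dtau^2 = -(Gamma_uuu*(2)^2 + 2*Gamma_uuv*(2)*(-1) + Gamma_uvv*(-1)^2) = -545/154
d^2v/dtau^2 = -(Gamma_vuu*(2)^2 + 2*Gamma_vuv*(2)*(-1) + Gamma_vvv*(-1)^2) = -1348/385


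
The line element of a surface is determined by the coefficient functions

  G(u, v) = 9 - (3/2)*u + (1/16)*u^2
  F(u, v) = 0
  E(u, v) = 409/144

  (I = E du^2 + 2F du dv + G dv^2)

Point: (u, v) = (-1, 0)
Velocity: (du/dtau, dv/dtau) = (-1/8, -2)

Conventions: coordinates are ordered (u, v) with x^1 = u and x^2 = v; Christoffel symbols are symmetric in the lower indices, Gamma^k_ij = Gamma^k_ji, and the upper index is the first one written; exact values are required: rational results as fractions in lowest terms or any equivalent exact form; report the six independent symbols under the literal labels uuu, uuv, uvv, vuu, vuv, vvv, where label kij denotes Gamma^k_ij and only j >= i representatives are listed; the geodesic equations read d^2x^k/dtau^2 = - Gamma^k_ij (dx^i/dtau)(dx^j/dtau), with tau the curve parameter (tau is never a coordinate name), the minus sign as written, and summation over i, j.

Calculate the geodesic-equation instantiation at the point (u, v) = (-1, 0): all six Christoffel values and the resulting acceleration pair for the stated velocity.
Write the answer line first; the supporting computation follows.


Answer: Gamma_uuu = 0, Gamma_uuv = 0, Gamma_uvv = 117/409, Gamma_vuu = 0, Gamma_vuv = -1/13, Gamma_vvv = 0; accelerations (d^2u/dtau^2, d^2v/dtau^2) = (-468/409, 1/26)

E = 409/144, F = 0, G = 169/16 at the point
E_u = 0, E_v = 0, F_u = 0, F_v = 0, G_u = -13/8, G_v = 0
EG - F^2 = 69121/2304;  g^inv = (2304/69121) * [[169/16, 0], [0, 409/144]]
first-kind symbols [ij,l] = (1/2)(d_i g_jl + d_j g_il - d_l g_ij): [uu,u] = E_u/2 = 0, [uu,v] = F_u - E_v/2 = 0, [uv,u] = E_v/2 = 0, [uv,v] = G_u/2 = -13/16, [vv,u] = F_v - G_u/2 = 13/16, [vv,v] = G_v/2 = 0
Gamma^u_ij = (G*[ij,u] - F*[ij,v])/(EG - F^2), Gamma^v_ij = (E*[ij,v] - F*[ij,u])/(EG - F^2)
Gamma_uuu = 0, Gamma_uuv = 0, Gamma_uvv = 117/409, Gamma_vuu = 0, Gamma_vuv = -1/13, Gamma_vvv = 0
d^2u/dtau^2 = -(Gamma_uuu*(-1/8)^2 + 2*Gamma_uuv*(-1/8)*(-2) + Gamma_uvv*(-2)^2) = -468/409
d^2v/dtau^2 = -(Gamma_vuu*(-1/8)^2 + 2*Gamma_vuv*(-1/8)*(-2) + Gamma_vvv*(-2)^2) = 1/26


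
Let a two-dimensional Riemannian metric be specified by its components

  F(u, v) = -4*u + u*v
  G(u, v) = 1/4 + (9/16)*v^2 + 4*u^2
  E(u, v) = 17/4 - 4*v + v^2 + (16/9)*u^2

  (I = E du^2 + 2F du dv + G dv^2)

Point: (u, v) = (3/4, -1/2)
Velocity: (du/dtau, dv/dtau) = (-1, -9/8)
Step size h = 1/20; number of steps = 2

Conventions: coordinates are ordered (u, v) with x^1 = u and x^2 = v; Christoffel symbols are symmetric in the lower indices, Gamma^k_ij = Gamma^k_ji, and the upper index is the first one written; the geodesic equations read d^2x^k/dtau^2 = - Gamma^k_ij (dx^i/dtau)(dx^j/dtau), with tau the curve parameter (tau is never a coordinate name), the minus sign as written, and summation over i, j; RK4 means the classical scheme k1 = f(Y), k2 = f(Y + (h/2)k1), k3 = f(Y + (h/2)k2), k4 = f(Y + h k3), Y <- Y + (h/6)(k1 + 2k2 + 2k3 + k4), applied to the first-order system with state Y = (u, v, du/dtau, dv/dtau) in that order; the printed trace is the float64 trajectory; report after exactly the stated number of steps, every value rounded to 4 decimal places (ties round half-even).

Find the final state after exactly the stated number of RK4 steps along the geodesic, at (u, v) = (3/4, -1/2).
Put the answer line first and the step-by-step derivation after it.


Answer: u = 0.6529, v = -0.6172, du/dtau = -0.9383, dv/dtau = -1.2120

f(Y) = (du/dtau, dv/dtau, -Gamma^u_ij Y'^i Y'^j, -Gamma^v_ij Y'^i Y'^j) with the Gammas evaluated at the stage position; h = 0.050000; intermediate values shown to 6 dp
step 0: u = 0.7500, v = -0.5000, du/dtau = -1.0000, dv/dtau = -1.1250
step 1:
  k1: at (u, v) = (0.750000, -0.500000), (du/dtau, dv/dtau) = (-1.000000, -1.125000); Gamma_uuu = -0.383782, Gamma_uuv = 0.418756, Gamma_uvv = -0.818942, Gamma_vuu = -1.247911, Gamma_vuv = 1.671309, Gamma_vvv = -1.153203; k1 = (-1.000000, -1.125000, 0.478054, -1.053012)
  k2: at (u, v) = (0.725000, -0.528125), (du/dtau, dv/dtau) = (-0.988049, -1.151325); Gamma_uuu = -0.404626, Gamma_uuv = 0.385785, Gamma_uvv = -0.781349, Gamma_vuu = -1.326355, Gamma_vuv = 1.660360, Gamma_vvv = -1.140577; k2 = (-0.988049, -1.151325, 0.553018, -0.970802)
  k3: at (u, v) = (0.725299, -0.528783), (du/dtau, dv/dtau) = (-0.986175, -1.149270); Gamma_uuu = -0.403871, Gamma_uuv = 0.385381, Gamma_uvv = -0.781034, Gamma_vuu = -1.324541, Gamma_vuv = 1.659183, Gamma_vvv = -1.139918; k3 = (-0.986175, -1.149270, 0.550821, -0.967176)
  k4: at (u, v) = (0.700691, -0.557464), (du/dtau, dv/dtau) = (-0.972459, -1.173359); Gamma_uuu = -0.420731, Gamma_uuv = 0.350439, Gamma_uvv = -0.742800, Gamma_vuu = -1.399749, Gamma_vuv = 1.641849, Gamma_vvv = -1.124309; k4 = (-0.972459, -1.173359, 0.620808, -0.875216)
  Y <- Y + (h/6)(k1 + 2k2 + 2k3 + k4): u = 0.7007, v = -0.5575, du/dtau = -0.9724, dv/dtau = -1.1734
step 2:
  k1: at (u, v) = (0.700659, -0.557496), (du/dtau, dv/dtau) = (-0.972445, -1.173368); Gamma_uuu = -0.420754, Gamma_uuv = 0.350397, Gamma_uvv = -0.742754, Gamma_vuu = -1.399851, Gamma_vuv = 1.641829, Gamma_vvv = -1.124291; k1 = (-0.972445, -1.173368, 0.620873, -0.875089)
  k2: at (u, v) = (0.676348, -0.586830), (du/dtau, dv/dtau) = (-0.956924, -1.195245); Gamma_uuu = -0.433512, Gamma_uuv = 0.313714, Gamma_uvv = -0.704055, Gamma_vuu = -1.471252, Gamma_vuv = 1.618049, Gamma_vvv = -1.105909; k2 = (-0.956924, -1.195245, 0.685163, -0.774172)
  k3: at (u, v) = (0.676736, -0.587377), (du/dtau, dv/dtau) = (-0.955316, -1.192723); Gamma_uuu = -0.432710, Gamma_uuv = 0.313532, Gamma_uvv = -0.703960, Gamma_vuu = -1.468976, Gamma_vuv = 1.617028, Gamma_vvv = -1.105383; k3 = (-0.955316, -1.192723, 0.681855, -0.771839)
  k4: at (u, v) = (0.652893, -0.617132), (du/dtau, dv/dtau) = (-0.938353, -1.211960); Gamma_uuu = -0.441229, Gamma_uuv = 0.275867, Gamma_uvv = -0.665463, Gamma_vuu = -1.535089, Gamma_vuv = 1.587221, Gamma_vvv = -1.084757; k4 = (-0.938353, -1.211960, 0.738512, -0.665124)
  Y <- Y + (h/6)(k1 + 2k2 + 2k3 + k4): u = 0.6529, v = -0.6172, du/dtau = -0.9383, dv/dtau = -1.2120


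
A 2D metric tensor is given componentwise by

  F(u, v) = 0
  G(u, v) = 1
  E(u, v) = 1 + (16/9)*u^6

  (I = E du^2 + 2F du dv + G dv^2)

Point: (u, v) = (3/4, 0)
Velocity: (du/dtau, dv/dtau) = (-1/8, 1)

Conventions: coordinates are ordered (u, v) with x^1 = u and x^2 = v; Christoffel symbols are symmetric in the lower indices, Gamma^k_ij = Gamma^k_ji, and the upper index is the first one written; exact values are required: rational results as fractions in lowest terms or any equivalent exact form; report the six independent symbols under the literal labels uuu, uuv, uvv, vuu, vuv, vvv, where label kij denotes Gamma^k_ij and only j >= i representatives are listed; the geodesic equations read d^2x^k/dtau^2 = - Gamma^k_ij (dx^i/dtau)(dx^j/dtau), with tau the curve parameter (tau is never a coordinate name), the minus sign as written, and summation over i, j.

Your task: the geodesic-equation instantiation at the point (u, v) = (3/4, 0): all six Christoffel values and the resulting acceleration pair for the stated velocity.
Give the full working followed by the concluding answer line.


E = 337/256, F = 0, G = 1 at the point
E_u = 81/32, E_v = 0, F_u = 0, F_v = 0, G_u = 0, G_v = 0
EG - F^2 = 337/256;  g^inv = (256/337) * [[1, 0], [0, 337/256]]
first-kind symbols [ij,l] = (1/2)(d_i g_jl + d_j g_il - d_l g_ij): [uu,u] = E_u/2 = 81/64, [uu,v] = F_u - E_v/2 = 0, [uv,u] = E_v/2 = 0, [uv,v] = G_u/2 = 0, [vv,u] = F_v - G_u/2 = 0, [vv,v] = G_v/2 = 0
Gamma^u_ij = (G*[ij,u] - F*[ij,v])/(EG - F^2), Gamma^v_ij = (E*[ij,v] - F*[ij,u])/(EG - F^2)
Gamma_uuu = 324/337, Gamma_uuv = 0, Gamma_uvv = 0, Gamma_vuu = 0, Gamma_vuv = 0, Gamma_vvv = 0
d^2u/dtau^2 = -(Gamma_uuu*(-1/8)^2 + 2*Gamma_uuv*(-1/8)*(1) + Gamma_uvv*(1)^2) = -81/5392
d^2v/dtau^2 = -(Gamma_vuu*(-1/8)^2 + 2*Gamma_vuv*(-1/8)*(1) + Gamma_vvv*(1)^2) = 0

Answer: Gamma_uuu = 324/337, Gamma_uuv = 0, Gamma_uvv = 0, Gamma_vuu = 0, Gamma_vuv = 0, Gamma_vvv = 0; accelerations (d^2u/dtau^2, d^2v/dtau^2) = (-81/5392, 0)


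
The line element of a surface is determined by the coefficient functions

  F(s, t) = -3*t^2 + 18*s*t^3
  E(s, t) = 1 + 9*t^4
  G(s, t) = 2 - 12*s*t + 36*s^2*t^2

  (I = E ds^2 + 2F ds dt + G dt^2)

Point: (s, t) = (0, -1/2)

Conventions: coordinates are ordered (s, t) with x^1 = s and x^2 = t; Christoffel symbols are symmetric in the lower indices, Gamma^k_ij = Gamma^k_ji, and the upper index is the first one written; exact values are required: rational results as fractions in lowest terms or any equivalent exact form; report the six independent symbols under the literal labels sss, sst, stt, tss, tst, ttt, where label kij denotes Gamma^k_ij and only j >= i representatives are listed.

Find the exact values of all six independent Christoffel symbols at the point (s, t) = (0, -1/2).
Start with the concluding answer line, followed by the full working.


Answer: Gamma_sss = 0, Gamma_sst = -36/41, Gamma_stt = 0, Gamma_tss = 0, Gamma_tst = 48/41, Gamma_ttt = 0

E = 25/16, F = -3/4, G = 2 at the point
E_s = 0, E_t = -9/2, F_s = -9/4, F_t = 3, G_s = 6, G_t = 0
EG - F^2 = 41/16;  g^inv = (16/41) * [[2, 3/4], [3/4, 25/16]]
first-kind symbols [ij,l] = (1/2)(d_i g_jl + d_j g_il - d_l g_ij): [ss,s] = E_s/2 = 0, [ss,t] = F_s - E_t/2 = 0, [st,s] = E_t/2 = -9/4, [st,t] = G_s/2 = 3, [tt,s] = F_t - G_s/2 = 0, [tt,t] = G_t/2 = 0
Gamma^s_ij = (G*[ij,s] - F*[ij,t])/(EG - F^2), Gamma^t_ij = (E*[ij,t] - F*[ij,s])/(EG - F^2)


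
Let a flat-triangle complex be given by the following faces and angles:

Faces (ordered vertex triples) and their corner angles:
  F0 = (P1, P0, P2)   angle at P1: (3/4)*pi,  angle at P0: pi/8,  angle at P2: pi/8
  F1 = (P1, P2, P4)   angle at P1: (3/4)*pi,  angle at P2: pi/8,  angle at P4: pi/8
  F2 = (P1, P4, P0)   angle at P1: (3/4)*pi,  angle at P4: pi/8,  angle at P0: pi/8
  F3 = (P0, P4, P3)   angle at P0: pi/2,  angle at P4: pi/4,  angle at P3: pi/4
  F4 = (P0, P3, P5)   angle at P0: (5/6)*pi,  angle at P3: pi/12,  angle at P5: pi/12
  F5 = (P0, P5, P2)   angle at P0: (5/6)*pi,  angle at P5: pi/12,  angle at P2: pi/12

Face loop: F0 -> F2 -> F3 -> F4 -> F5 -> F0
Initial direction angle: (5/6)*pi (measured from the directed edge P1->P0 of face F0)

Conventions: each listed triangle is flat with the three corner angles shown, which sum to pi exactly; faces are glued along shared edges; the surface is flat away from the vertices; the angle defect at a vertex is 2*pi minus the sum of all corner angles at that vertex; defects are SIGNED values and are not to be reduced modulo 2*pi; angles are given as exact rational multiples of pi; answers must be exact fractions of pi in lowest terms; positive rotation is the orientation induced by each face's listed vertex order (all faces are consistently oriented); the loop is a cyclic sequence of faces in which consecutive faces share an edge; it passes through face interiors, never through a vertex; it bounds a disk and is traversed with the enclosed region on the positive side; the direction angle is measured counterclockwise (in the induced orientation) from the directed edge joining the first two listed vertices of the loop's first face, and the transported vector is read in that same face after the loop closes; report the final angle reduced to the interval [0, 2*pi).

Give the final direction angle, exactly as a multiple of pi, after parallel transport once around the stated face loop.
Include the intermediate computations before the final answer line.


enclosed vertex P0: corner angles sum to (29/12)*pi, defect = 2*pi - (29/12)*pi = (-5/12)*pi
the final direction is the initial angle plus the enclosed defects, taken mod 2*pi in the induced orientation
final angle = (5/6)*pi - (5/12)*pi = (5/12)*pi (mod 2*pi)

Answer: final direction angle = (5/12)*pi


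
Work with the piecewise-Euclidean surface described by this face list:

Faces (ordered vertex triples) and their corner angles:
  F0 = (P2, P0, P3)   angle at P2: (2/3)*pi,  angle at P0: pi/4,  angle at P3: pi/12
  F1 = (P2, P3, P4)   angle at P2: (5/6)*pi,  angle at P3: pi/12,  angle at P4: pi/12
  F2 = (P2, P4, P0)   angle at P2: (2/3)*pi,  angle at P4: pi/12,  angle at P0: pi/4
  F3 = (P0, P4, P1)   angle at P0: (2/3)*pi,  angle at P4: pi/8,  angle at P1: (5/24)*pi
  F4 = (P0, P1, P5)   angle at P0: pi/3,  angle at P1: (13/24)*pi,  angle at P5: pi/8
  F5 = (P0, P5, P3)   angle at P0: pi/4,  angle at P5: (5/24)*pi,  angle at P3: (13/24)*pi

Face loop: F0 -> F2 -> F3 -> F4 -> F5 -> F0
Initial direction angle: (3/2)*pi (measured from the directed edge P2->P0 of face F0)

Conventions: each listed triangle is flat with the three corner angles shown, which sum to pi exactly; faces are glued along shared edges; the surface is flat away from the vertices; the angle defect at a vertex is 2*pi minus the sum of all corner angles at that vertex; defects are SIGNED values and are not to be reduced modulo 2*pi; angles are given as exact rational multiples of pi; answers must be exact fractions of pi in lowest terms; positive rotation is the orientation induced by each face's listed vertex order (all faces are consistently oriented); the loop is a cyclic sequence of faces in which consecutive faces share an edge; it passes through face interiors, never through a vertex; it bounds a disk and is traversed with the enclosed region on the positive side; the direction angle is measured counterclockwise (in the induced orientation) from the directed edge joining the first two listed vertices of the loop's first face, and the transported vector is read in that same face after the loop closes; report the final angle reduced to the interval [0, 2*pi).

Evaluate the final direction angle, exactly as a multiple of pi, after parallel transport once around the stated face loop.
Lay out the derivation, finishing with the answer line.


enclosed vertex P0: corner angles sum to (7/4)*pi, defect = 2*pi - (7/4)*pi = pi/4
final direction = starting direction + enclosed defect total, reduced mod 2*pi (induced orientation)
final angle = (3/2)*pi + pi/4 = (7/4)*pi (mod 2*pi)

Answer: final direction angle = (7/4)*pi


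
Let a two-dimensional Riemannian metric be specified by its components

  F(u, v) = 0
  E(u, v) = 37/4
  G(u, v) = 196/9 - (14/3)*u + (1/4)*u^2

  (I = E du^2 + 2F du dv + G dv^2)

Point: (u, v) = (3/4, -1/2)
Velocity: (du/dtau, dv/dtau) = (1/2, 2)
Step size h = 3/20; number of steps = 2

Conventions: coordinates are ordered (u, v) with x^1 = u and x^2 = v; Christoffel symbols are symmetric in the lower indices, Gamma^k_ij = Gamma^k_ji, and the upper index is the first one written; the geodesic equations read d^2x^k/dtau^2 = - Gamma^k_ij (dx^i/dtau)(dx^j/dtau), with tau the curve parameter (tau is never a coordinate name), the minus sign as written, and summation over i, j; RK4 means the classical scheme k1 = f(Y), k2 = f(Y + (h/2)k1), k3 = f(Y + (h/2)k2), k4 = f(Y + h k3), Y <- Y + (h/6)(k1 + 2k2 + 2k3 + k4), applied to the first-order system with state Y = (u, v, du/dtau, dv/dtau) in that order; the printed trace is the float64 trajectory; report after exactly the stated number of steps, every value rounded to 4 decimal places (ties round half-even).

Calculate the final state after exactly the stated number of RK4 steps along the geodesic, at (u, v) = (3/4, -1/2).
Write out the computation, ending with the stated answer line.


f(Y) = (du/dtau, dv/dtau, -Gamma^u_ij Y'^i Y'^j, -Gamma^v_ij Y'^i Y'^j) with the Gammas evaluated at the stage position; h = 0.150000; intermediate values shown to 6 dp
step 0: u = 0.7500, v = -0.5000, du/dtau = 0.5000, dv/dtau = 2.0000
step 1:
  k1: at (u, v) = (0.750000, -0.500000), (du/dtau, dv/dtau) = (0.500000, 2.000000); Gamma_uuu = 0.000000, Gamma_uuv = 0.000000, Gamma_uvv = 0.231982, Gamma_vuu = 0.000000, Gamma_vuv = -0.116505, Gamma_vvv = 0.000000; k1 = (0.500000, 2.000000, -0.927928, 0.233010)
  k2: at (u, v) = (0.787500, -0.350000), (du/dtau, dv/dtau) = (0.430405, 2.017476); Gamma_uuu = 0.000000, Gamma_uuv = 0.000000, Gamma_uvv = 0.230968, Gamma_vuu = 0.000000, Gamma_vuv = -0.117016, Gamma_vvv = 0.000000; k2 = (0.430405, 2.017476, -0.940090, 0.203218)
  k3: at (u, v) = (0.782280, -0.348689), (du/dtau, dv/dtau) = (0.429493, 2.015241); Gamma_uuu = 0.000000, Gamma_uuv = 0.000000, Gamma_uvv = 0.231110, Gamma_vuu = 0.000000, Gamma_vuv = -0.116945, Gamma_vvv = 0.000000; k3 = (0.429493, 2.015241, -0.938582, 0.202439)
  k4: at (u, v) = (0.814424, -0.197714), (du/dtau, dv/dtau) = (0.359213, 2.030366); Gamma_uuu = 0.000000, Gamma_uuv = 0.000000, Gamma_uvv = 0.230241, Gamma_vuu = 0.000000, Gamma_vuv = -0.117386, Gamma_vvv = 0.000000; k4 = (0.359213, 2.030366, -0.949141, 0.171227)
  Y <- Y + (h/6)(k1 + 2k2 + 2k3 + k4): u = 0.8145, v = -0.1976, du/dtau = 0.3591, dv/dtau = 2.0304
step 2:
  k1: at (u, v) = (0.814475, -0.197605), (du/dtau, dv/dtau) = (0.359140, 2.030389); Gamma_uuu = 0.000000, Gamma_uuv = 0.000000, Gamma_uvv = 0.230239, Gamma_vuu = 0.000000, Gamma_vuv = -0.117387, Gamma_vvv = 0.000000; k1 = (0.359140, 2.030389, -0.949157, 0.171195)
  k2: at (u, v) = (0.841411, -0.045326), (du/dtau, dv/dtau) = (0.287953, 2.043228); Gamma_uuu = 0.000000, Gamma_uuv = 0.000000, Gamma_uvv = 0.229511, Gamma_vuu = 0.000000, Gamma_vuv = -0.117759, Gamma_vvv = 0.000000; k2 = (0.287953, 2.043228, -0.958160, 0.138568)
  k3: at (u, v) = (0.836072, -0.044363), (du/dtau, dv/dtau) = (0.287278, 2.040781); Gamma_uuu = 0.000000, Gamma_uuv = 0.000000, Gamma_uvv = 0.229656, Gamma_vuu = 0.000000, Gamma_vuv = -0.117685, Gamma_vvv = 0.000000; k3 = (0.287278, 2.040781, -0.956467, 0.137991)
  k4: at (u, v) = (0.857567, 0.108512), (du/dtau, dv/dtau) = (0.215670, 2.051087); Gamma_uuu = 0.000000, Gamma_uuv = 0.000000, Gamma_uvv = 0.229075, Gamma_vuu = 0.000000, Gamma_vuv = -0.117983, Gamma_vvv = 0.000000; k4 = (0.215670, 2.051087, -0.963708, 0.104382)
  Y <- Y + (h/6)(k1 + 2k2 + 2k3 + k4): u = 0.8576, v = 0.1086, du/dtau = 0.2156, dv/dtau = 2.0511

Answer: u = 0.8576, v = 0.1086, du/dtau = 0.2156, dv/dtau = 2.0511


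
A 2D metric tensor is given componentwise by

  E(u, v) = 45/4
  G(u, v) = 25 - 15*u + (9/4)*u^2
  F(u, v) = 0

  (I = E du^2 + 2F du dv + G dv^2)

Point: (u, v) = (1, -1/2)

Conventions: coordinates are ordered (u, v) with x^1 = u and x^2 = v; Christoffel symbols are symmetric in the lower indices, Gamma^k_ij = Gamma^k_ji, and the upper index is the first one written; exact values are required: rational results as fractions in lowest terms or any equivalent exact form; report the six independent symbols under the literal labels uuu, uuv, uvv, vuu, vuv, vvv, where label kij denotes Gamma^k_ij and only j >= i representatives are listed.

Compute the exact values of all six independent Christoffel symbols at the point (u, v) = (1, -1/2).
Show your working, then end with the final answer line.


E = 45/4, F = 0, G = 49/4 at the point
E_u = 0, E_v = 0, F_u = 0, F_v = 0, G_u = -21/2, G_v = 0
EG - F^2 = 2205/16;  g^inv = (16/2205) * [[49/4, 0], [0, 45/4]]
first-kind symbols [ij,l] = (1/2)(d_i g_jl + d_j g_il - d_l g_ij): [uu,u] = E_u/2 = 0, [uu,v] = F_u - E_v/2 = 0, [uv,u] = E_v/2 = 0, [uv,v] = G_u/2 = -21/4, [vv,u] = F_v - G_u/2 = 21/4, [vv,v] = G_v/2 = 0
Gamma^u_ij = (G*[ij,u] - F*[ij,v])/(EG - F^2), Gamma^v_ij = (E*[ij,v] - F*[ij,u])/(EG - F^2)

Answer: Gamma_uuu = 0, Gamma_uuv = 0, Gamma_uvv = 7/15, Gamma_vuu = 0, Gamma_vuv = -3/7, Gamma_vvv = 0


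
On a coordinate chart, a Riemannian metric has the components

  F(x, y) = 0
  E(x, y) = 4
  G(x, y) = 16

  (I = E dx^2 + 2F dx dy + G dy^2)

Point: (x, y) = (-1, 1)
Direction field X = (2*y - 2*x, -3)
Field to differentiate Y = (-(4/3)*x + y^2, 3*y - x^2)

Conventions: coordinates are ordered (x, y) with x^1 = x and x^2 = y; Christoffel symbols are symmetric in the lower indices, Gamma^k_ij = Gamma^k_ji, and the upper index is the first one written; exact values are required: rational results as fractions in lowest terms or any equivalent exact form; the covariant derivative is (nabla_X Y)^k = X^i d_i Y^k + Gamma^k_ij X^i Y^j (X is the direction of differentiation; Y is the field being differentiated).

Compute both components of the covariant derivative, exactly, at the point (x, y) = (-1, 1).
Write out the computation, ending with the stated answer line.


E = 4, F = 0, G = 16 at the point
E_x = 0, E_y = 0, F_x = 0, F_y = 0, G_x = 0, G_y = 0
EG - F^2 = 64;  g^inv = (1/64) * [[16, 0], [0, 4]]
first-kind symbols [ij,l] = (1/2)(d_i g_jl + d_j g_il - d_l g_ij): [xx,x] = E_x/2 = 0, [xx,y] = F_x - E_y/2 = 0, [xy,x] = E_y/2 = 0, [xy,y] = G_x/2 = 0, [yy,x] = F_y - G_x/2 = 0, [yy,y] = G_y/2 = 0
Gamma^x_ij = (G*[ij,x] - F*[ij,y])/(EG - F^2), Gamma^y_ij = (E*[ij,y] - F*[ij,x])/(EG - F^2)
Gamma_xxx = 0, Gamma_xxy = 0, Gamma_xyy = 0, Gamma_yxx = 0, Gamma_yxy = 0, Gamma_yyy = 0
X = (4, -3), Y = (7/3, 2) at the point

Answer: (nabla_X Y)^x = -34/3, (nabla_X Y)^y = -1
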